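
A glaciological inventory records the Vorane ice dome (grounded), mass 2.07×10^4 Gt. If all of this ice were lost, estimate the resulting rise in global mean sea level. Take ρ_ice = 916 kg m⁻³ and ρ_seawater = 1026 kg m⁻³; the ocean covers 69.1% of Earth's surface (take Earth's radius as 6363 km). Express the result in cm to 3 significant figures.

Vorane: 2.07×10^4 Gt = 2.070×10^16 kg; dividing by ρ_w = 1026 kg m⁻³ gives 2.018×10^13 m³ of water.
Spread over 3.52×10^14 m² of ocean, Δh = 2.018×10^13 / 3.52×10^14 = 0.0574 m = 5.74 cm.

≈ 5.74 cm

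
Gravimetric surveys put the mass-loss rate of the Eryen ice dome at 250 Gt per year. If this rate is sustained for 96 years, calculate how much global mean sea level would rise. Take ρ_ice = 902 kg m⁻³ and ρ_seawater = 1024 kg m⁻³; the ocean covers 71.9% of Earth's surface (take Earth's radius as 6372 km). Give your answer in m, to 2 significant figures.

Total mass lost = 250 Gt/yr × 96 yr = 2.400×10^4 Gt = 2.400×10^16 kg.
ρ_w = 1024 kg m⁻³, so water volume = 2.400×10^16 / 1024 = 2.344×10^13 m³.
Δh = 2.344×10^13 / 3.67×10^14 = 0.0639 m.

≈ 0.064 m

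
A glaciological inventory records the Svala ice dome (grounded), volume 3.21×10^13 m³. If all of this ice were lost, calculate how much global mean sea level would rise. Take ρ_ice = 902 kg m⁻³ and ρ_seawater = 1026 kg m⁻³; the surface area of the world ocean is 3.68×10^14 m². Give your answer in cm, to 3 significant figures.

≈ 7.67 cm

Svala: 3.21×10^13 m³ × (902/1026) = 2.822×10^13 m³ of water.
Spread over 3.68×10^14 m² of ocean, Δh = 2.822×10^13 / 3.68×10^14 = 0.0767 m = 7.67 cm.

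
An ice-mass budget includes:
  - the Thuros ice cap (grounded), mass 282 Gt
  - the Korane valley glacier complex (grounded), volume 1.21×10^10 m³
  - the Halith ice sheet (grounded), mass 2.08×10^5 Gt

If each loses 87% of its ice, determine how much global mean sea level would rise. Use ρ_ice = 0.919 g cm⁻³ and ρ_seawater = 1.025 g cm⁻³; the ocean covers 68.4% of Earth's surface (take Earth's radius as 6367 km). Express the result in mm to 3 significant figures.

≈ 507 mm

Thuros: 0.87 × 282 Gt = 2.453×10^14 kg; dividing by ρ_w = 1.025 g cm⁻³ = 1025 kg m⁻³ gives 2.394×10^11 m³ of water.
Korane: 0.87 × 1.21×10^10 m³ × (919/1025) = 9.438×10^9 m³ of water.
Halith: 0.87 × 2.08×10^5 Gt = 1.810×10^17 kg; dividing by ρ_w = 1025 kg m⁻³ gives 1.765×10^14 m³ of water.
Total added water ≈ 1.768×10^14 m³ over 3.48×10^14 m² → Δh = 0.507 m = 507 mm.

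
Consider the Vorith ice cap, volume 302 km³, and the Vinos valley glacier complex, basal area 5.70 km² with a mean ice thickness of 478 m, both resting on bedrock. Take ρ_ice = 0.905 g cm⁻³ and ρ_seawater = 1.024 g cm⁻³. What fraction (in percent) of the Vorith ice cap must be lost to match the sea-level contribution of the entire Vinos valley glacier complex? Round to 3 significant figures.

≈ 0.902 %

Equal sea-level rise means equal mass of meltwater, i.e. equal mass of ice lost.
Ice mass of Vinos: 2.466×10^12 kg; ice mass of Vorith: 2.733×10^14 kg.
Fraction required = 2.466×10^12 / 2.733×10^14 = 9.02×10^-3 → 0.902 %.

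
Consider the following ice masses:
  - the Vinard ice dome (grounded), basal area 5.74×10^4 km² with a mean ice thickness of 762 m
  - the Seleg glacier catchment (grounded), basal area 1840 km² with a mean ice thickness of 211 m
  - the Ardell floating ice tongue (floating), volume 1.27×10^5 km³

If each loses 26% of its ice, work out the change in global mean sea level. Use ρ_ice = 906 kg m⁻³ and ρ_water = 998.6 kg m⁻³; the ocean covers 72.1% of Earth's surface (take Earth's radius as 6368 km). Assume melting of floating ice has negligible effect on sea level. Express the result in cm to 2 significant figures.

≈ 2.8 cm

Vinard: ice volume = 5.74×10^4 km² × 762 m = 4.374×10^4 km³; 0.26 × 4.374×10^4 × (906/998.6) = 1.032×10^4 km³ of water.
Seleg: ice volume = 1840 km² × 211 m = 388.2 km³; 0.26 × 388.2 × (906/998.6) = 91.58 km³ of water.
The Ardell floating ice tongue is floating and already displaces its own weight of water, so its melt adds essentially nothing to sea level.
Total added water ≈ 1.041×10^13 m³ over 3.67×10^14 m² → Δh = 0.0283 m = 2.8 cm.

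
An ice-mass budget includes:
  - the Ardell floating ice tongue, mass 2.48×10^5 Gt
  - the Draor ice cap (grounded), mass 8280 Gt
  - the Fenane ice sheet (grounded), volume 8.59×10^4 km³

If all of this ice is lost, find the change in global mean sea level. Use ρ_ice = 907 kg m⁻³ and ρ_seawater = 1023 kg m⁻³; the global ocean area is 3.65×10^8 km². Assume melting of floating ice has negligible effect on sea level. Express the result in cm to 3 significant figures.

The Ardell floating ice tongue is floating and already displaces its own weight of water, so its melt adds essentially nothing to sea level.
Draor: 8280 Gt = 8.280×10^15 kg; dividing by ρ_w = 1023 kg m⁻³ gives 8.094×10^12 m³ of water.
Fenane: 8.59×10^4 km³ × (907/1023) = 7.616×10^4 km³ of water.
Total added water ≈ 8.425×10^13 m³ over 3.65×10^14 m² → Δh = 0.231 m = 23.1 cm.

≈ 23.1 cm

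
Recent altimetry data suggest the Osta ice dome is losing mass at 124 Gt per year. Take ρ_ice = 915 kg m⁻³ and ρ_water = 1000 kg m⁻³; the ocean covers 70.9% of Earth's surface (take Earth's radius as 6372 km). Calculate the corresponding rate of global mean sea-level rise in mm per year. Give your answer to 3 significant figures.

≈ 0.343 mm/yr

ρ_w = 1000 kg m⁻³. Annual water volume added = 124 Gt / ρ_w = 1.240×10^14 kg / 1000 kg m⁻³ = 1.240×10^11 m³.
Δh per year = 1.240×10^11 / 3.62×10^14 = 3.43×10^-4 m = 0.343 mm.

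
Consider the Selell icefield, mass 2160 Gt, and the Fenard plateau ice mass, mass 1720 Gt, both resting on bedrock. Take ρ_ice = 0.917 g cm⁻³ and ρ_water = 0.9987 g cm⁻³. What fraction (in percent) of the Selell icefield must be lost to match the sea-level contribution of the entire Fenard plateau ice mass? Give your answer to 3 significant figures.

≈ 79.6 %

Equal sea-level rise means equal mass of meltwater, i.e. equal mass of ice lost.
Ice mass of Fenard: 1.720×10^15 kg; ice mass of Selell: 2.160×10^15 kg.
Fraction required = 1.720×10^15 / 2.160×10^15 = 0.796 → 79.6 %.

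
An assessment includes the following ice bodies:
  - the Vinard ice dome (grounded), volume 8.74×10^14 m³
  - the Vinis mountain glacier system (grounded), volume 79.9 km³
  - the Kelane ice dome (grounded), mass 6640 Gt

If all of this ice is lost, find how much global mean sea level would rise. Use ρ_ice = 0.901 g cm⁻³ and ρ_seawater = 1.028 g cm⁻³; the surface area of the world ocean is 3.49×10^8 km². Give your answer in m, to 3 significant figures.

Vinard: 8.74×10^14 m³ × (901/1028) = 7.660×10^14 m³ of water.
Vinis: 79.9 km³ × (901/1028) = 70.03 km³ of water.
Kelane: 6640 Gt = 6.640×10^15 kg; dividing by ρ_w = 1.028 g cm⁻³ = 1028 kg m⁻³ gives 6.459×10^12 m³ of water.
Total added water ≈ 7.726×10^14 m³ over 3.49×10^14 m² → Δh = 2.21 m.

≈ 2.21 m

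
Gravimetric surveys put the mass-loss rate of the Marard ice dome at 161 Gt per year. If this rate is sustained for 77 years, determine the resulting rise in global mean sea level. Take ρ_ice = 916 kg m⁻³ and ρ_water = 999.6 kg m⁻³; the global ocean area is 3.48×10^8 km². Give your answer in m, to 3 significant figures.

Total mass lost = 161 Gt/yr × 77 yr = 1.240×10^4 Gt = 1.240×10^16 kg.
ρ_w = 999.6 kg m⁻³, so water volume = 1.240×10^16 / 999.6 = 1.240×10^13 m³.
Δh = 1.240×10^13 / 3.48×10^14 = 0.0356 m.

≈ 0.0356 m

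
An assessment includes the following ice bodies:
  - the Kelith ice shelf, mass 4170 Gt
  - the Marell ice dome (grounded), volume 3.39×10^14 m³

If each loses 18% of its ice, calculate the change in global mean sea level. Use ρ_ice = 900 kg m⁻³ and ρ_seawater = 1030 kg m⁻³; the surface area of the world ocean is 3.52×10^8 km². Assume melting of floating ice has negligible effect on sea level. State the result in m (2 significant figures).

The Kelith ice shelf is floating and already displaces its own weight of water, so its melt adds essentially nothing to sea level.
Marell: 0.18 × 3.39×10^14 m³ × (900/1030) = 5.332×10^13 m³ of water.
Total added water ≈ 5.332×10^13 m³ over 3.52×10^14 m² → Δh = 0.151 m.

≈ 0.15 m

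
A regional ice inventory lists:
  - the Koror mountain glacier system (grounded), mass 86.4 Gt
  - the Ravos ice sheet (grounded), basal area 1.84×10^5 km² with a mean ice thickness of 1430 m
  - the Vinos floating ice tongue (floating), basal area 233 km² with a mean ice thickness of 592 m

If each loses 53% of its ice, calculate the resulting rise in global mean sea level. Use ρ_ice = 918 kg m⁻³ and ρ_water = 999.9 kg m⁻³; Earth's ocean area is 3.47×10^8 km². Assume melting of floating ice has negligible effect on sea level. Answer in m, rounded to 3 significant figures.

≈ 0.369 m

Koror: 0.53 × 86.4 Gt = 4.579×10^13 kg; dividing by ρ_w = 999.9 kg m⁻³ gives 4.580×10^10 m³ of water.
Ravos: ice volume = 1.84×10^5 km² × 1430 m = 2.631×10^5 km³; 0.53 × 2.631×10^5 × (918/999.9) = 1.280×10^5 km³ of water.
The Vinos floating ice tongue is floating and already displaces its own weight of water, so its melt adds essentially nothing to sea level.
Total added water ≈ 1.281×10^14 m³ over 3.47×10^14 m² → Δh = 0.369 m.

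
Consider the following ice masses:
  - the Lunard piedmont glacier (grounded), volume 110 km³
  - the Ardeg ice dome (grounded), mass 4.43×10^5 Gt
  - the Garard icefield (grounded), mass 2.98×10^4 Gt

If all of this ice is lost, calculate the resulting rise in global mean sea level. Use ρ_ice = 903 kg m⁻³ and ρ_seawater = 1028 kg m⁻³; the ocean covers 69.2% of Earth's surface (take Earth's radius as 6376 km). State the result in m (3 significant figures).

Lunard: 110 km³ × (903/1028) = 96.62 km³ of water.
Ardeg: 4.43×10^5 Gt = 4.430×10^17 kg; dividing by ρ_w = 1028 kg m⁻³ gives 4.309×10^14 m³ of water.
Garard: 2.98×10^4 Gt = 2.980×10^16 kg; dividing by ρ_w = 1028 kg m⁻³ gives 2.899×10^13 m³ of water.
Total added water ≈ 4.600×10^14 m³ over 3.54×10^14 m² → Δh = 1.30 m.

≈ 1.30 m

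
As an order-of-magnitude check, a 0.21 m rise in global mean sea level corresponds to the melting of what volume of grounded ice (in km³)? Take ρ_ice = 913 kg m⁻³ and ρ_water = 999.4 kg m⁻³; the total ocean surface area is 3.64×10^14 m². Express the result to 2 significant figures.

≈ 8.4×10^4 km³

Required water volume = Δh × A = 0.21 m × 3.64×10^14 m² = 7.644×10^13 m³ = 7.644×10^4 km³.
Ice volume = water volume × ρ_w/ρ_ice = 7.644×10^4 × 999.4/913 = 8.4×10^4 km³.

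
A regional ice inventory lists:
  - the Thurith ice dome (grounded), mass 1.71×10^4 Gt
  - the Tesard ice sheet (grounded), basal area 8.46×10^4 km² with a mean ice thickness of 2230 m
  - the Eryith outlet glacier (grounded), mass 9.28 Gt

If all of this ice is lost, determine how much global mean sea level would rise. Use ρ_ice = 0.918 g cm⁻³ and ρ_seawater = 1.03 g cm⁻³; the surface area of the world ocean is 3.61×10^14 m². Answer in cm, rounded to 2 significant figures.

≈ 51 cm

Thurith: 1.71×10^4 Gt = 1.710×10^16 kg; dividing by ρ_w = 1.03 g cm⁻³ = 1030 kg m⁻³ gives 1.660×10^13 m³ of water.
Tesard: ice volume = 8.46×10^4 km² × 2230 m = 1.887×10^5 km³; 1.887×10^5 × (918/1030) = 1.681×10^5 km³ of water.
Eryith: 9.28 Gt = 9.280×10^12 kg; dividing by ρ_w = 1030 kg m⁻³ gives 9.010×10^9 m³ of water.
Total added water ≈ 1.848×10^14 m³ over 3.61×10^14 m² → Δh = 0.512 m = 51 cm.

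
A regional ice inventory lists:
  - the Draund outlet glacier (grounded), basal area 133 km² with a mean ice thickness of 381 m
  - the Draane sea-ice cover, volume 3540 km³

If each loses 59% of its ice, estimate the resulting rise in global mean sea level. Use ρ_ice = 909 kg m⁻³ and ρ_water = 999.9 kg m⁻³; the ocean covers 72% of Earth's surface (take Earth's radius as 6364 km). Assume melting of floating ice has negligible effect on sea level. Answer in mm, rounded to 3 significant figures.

Draund: ice volume = 133 km² × 381 m = 50.67 km³; 0.59 × 50.67 × (909/999.9) = 27.18 km³ of water.
The Draane sea-ice cover is floating and already displaces its own weight of water, so its melt adds essentially nothing to sea level.
Total added water ≈ 2.718×10^10 m³ over 3.66×10^14 m² → Δh = 7.42×10^-5 m = 0.0742 mm.

≈ 0.0742 mm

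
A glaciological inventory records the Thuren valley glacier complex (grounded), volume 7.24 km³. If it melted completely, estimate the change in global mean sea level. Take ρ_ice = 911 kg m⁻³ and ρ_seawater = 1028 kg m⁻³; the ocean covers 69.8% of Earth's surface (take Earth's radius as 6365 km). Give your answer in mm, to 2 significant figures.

Thuren: 7.24 km³ × (911/1028) = 6.416 km³ of water.
Spread over 3.55×10^14 m² of ocean, Δh = 6.416×10^9 / 3.55×10^14 = 1.81×10^-5 m = 0.018 mm.

≈ 0.018 mm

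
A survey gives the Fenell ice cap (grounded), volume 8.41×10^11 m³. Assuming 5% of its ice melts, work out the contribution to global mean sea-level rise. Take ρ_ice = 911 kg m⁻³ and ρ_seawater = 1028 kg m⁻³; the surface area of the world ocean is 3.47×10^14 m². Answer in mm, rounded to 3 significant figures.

≈ 0.107 mm

Fenell: 0.05 × 8.41×10^11 m³ × (911/1028) = 3.726×10^10 m³ of water.
Spread over 3.47×10^14 m² of ocean, Δh = 3.726×10^10 / 3.47×10^14 = 1.07×10^-4 m = 0.107 mm.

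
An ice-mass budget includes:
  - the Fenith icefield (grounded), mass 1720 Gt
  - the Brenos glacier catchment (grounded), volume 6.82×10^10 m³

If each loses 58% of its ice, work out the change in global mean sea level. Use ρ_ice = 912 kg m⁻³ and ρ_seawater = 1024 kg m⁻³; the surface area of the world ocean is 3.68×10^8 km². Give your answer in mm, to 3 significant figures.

Fenith: 0.58 × 1720 Gt = 9.976×10^14 kg; dividing by ρ_w = 1024 kg m⁻³ gives 9.742×10^11 m³ of water.
Brenos: 0.58 × 6.82×10^10 m³ × (912/1024) = 3.523×10^10 m³ of water.
Total added water ≈ 1.009×10^12 m³ over 3.68×10^14 m² → Δh = 2.74×10^-3 m = 2.74 mm.

≈ 2.74 mm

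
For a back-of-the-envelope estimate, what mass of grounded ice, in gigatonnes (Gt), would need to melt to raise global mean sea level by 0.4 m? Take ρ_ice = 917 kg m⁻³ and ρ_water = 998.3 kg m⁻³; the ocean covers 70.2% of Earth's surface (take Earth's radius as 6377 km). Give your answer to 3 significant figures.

≈ 1.43×10^5 Gt

Required water volume = Δh × A = 0.4 m × 3.59×10^14 m² = 1.435×10^14 m³.
ρ_w = 998.3 kg m⁻³, so the mass of water = 1.435×10^14 m³ × 998.3 kg m⁻³ = 1.433×10^17 kg = 1.43×10^5 Gt (and the same mass of ice, by conservation).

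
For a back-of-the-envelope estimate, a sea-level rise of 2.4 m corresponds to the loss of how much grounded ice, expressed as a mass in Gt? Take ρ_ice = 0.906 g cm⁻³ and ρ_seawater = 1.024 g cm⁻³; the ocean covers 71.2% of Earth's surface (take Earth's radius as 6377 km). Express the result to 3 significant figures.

Required water volume = Δh × A = 2.4 m × 3.64×10^14 m² = 8.732×10^14 m³.
ρ_w = 1.024 g cm⁻³ = 1024 kg m⁻³, so the mass of water = 8.732×10^14 m³ × 1024 kg m⁻³ = 8.942×10^17 kg = 8.94×10^5 Gt (and the same mass of ice, by conservation).

≈ 8.94×10^5 Gt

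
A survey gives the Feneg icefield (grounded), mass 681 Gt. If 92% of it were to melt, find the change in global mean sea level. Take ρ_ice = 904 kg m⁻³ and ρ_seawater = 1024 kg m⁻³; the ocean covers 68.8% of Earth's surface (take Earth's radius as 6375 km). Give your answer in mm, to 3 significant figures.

≈ 1.74 mm

Feneg: 0.92 × 681 Gt = 6.265×10^14 kg; dividing by ρ_w = 1024 kg m⁻³ gives 6.118×10^11 m³ of water.
Spread over 3.51×10^14 m² of ocean, Δh = 6.118×10^11 / 3.51×10^14 = 1.74×10^-3 m = 1.74 mm.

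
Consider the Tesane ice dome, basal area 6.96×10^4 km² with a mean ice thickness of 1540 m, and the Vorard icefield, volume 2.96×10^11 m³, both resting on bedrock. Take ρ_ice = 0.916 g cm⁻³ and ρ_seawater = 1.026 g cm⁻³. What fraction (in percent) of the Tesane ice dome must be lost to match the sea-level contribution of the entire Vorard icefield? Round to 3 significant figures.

Equal sea-level rise means equal mass of meltwater, i.e. equal mass of ice lost.
Ice mass of Vorard: 2.711×10^14 kg; ice mass of Tesane: 9.818×10^16 kg.
Fraction required = 2.711×10^14 / 9.818×10^16 = 2.76×10^-3 → 0.276 %.

≈ 0.276 %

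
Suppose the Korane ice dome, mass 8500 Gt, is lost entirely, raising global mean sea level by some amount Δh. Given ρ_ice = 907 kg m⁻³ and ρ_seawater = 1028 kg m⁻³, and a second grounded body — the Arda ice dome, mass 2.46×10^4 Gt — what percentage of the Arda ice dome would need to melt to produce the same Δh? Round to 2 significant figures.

≈ 35 %

Equal sea-level rise means equal mass of meltwater, i.e. equal mass of ice lost.
Ice mass of Korane: 8.500×10^15 kg; ice mass of Arda: 2.460×10^16 kg.
Fraction required = 8.500×10^15 / 2.460×10^16 = 0.346 → 35 %.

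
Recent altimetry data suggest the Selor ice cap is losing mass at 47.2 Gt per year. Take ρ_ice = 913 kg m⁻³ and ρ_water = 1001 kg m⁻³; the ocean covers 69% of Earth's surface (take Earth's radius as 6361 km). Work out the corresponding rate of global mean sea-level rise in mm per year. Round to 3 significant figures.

ρ_w = 1001 kg m⁻³. Annual water volume added = 47.2 Gt / ρ_w = 4.720×10^13 kg / 1001 kg m⁻³ = 4.715×10^10 m³.
Δh per year = 4.715×10^10 / 3.51×10^14 = 1.34×10^-4 m = 0.134 mm.

≈ 0.134 mm/yr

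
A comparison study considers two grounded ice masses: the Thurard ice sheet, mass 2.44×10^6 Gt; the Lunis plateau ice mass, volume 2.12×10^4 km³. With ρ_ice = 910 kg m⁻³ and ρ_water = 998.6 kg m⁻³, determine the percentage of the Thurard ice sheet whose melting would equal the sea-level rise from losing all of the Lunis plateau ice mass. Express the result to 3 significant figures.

≈ 0.791 %

Equal sea-level rise means equal mass of meltwater, i.e. equal mass of ice lost.
Ice mass of Lunis: 1.929×10^16 kg; ice mass of Thurard: 2.440×10^18 kg.
Fraction required = 1.929×10^16 / 2.440×10^18 = 7.91×10^-3 → 0.791 %.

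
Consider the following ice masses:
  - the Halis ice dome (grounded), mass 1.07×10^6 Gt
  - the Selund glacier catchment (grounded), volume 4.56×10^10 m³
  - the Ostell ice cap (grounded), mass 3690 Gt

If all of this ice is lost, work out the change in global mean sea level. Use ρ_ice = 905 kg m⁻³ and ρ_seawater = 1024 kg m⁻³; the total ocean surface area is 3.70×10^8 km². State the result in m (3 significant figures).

≈ 2.83 m

Halis: 1.07×10^6 Gt = 1.070×10^18 kg; dividing by ρ_w = 1024 kg m⁻³ gives 1.045×10^15 m³ of water.
Selund: 4.56×10^10 m³ × (905/1024) = 4.030×10^10 m³ of water.
Ostell: 3690 Gt = 3.690×10^15 kg; dividing by ρ_w = 1024 kg m⁻³ gives 3.604×10^12 m³ of water.
Total added water ≈ 1.049×10^15 m³ over 3.70×10^14 m² → Δh = 2.83 m.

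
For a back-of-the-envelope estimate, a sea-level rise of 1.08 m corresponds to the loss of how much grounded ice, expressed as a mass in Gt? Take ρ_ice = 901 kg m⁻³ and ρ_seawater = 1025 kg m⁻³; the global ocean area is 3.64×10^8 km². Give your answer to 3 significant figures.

≈ 4.03×10^5 Gt

Required water volume = Δh × A = 1.08 m × 3.64×10^14 m² = 3.931×10^14 m³.
ρ_w = 1025 kg m⁻³, so the mass of water = 3.931×10^14 m³ × 1025 kg m⁻³ = 4.029×10^17 kg = 4.03×10^5 Gt (and the same mass of ice, by conservation).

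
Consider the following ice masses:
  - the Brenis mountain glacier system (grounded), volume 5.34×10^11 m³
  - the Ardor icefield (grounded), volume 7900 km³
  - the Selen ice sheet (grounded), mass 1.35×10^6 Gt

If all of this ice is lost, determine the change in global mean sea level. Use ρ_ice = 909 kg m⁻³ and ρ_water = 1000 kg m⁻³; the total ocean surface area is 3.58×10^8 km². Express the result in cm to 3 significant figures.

≈ 379 cm

Brenis: 5.34×10^11 m³ × (909/1000) = 4.854×10^11 m³ of water.
Ardor: 7900 km³ × (909/1000) = 7181 km³ of water.
Selen: 1.35×10^6 Gt = 1.350×10^18 kg; dividing by ρ_w = 1000 kg m⁻³ gives 1.350×10^15 m³ of water.
Total added water ≈ 1.358×10^15 m³ over 3.58×10^14 m² → Δh = 3.79 m = 379 cm.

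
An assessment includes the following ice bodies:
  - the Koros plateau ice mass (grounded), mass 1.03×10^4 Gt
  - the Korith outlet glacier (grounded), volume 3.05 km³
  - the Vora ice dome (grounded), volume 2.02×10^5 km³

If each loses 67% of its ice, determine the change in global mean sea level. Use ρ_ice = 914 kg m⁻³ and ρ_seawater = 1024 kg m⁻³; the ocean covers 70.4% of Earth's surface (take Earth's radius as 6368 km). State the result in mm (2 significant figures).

≈ 360 mm

Koros: 0.67 × 1.03×10^4 Gt = 6.901×10^15 kg; dividing by ρ_w = 1024 kg m⁻³ gives 6.739×10^12 m³ of water.
Korith: 0.67 × 3.05 km³ × (914/1024) = 1.824 km³ of water.
Vora: 0.67 × 2.02×10^5 km³ × (914/1024) = 1.208×10^5 km³ of water.
Total added water ≈ 1.275×10^14 m³ over 3.59×10^14 m² → Δh = 0.356 m = 360 mm.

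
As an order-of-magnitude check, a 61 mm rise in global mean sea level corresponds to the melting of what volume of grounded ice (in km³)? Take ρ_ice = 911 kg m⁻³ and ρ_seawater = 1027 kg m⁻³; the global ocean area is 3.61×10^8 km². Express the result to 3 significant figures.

≈ 2.48×10^4 km³

Required water volume = Δh × A = 0.061 m × 3.61×10^14 m² = 2.202×10^13 m³ = 2.202×10^4 km³.
Ice volume = water volume × ρ_w/ρ_ice = 2.202×10^4 × 1027/911 = 2.48×10^4 km³.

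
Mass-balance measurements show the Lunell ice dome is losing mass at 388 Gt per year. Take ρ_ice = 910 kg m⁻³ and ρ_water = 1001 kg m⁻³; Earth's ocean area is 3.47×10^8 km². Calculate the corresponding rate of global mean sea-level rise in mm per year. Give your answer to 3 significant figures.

≈ 1.12 mm/yr

ρ_w = 1001 kg m⁻³. Annual water volume added = 388 Gt / ρ_w = 3.880×10^14 kg / 1001 kg m⁻³ = 3.876×10^11 m³.
Δh per year = 3.876×10^11 / 3.47×10^14 = 1.12×10^-3 m = 1.12 mm.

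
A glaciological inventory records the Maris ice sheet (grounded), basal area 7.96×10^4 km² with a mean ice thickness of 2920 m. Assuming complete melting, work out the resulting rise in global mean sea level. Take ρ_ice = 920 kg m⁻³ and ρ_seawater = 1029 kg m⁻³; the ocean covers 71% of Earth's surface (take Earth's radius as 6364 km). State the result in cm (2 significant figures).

≈ 58 cm

Maris: ice volume = 7.96×10^4 km² × 2920 m = 2.324×10^5 km³; 2.324×10^5 × (920/1029) = 2.078×10^5 km³ of water.
Spread over 3.61×10^14 m² of ocean, Δh = 2.078×10^14 / 3.61×10^14 = 0.575 m = 58 cm.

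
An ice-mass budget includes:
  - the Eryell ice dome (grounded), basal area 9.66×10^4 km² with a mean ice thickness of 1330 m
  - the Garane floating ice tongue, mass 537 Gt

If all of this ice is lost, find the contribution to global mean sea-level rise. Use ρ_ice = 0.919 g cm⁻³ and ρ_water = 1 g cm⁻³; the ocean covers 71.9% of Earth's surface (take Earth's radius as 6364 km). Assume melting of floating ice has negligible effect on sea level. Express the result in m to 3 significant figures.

≈ 0.323 m

Eryell: ice volume = 9.66×10^4 km² × 1330 m = 1.285×10^5 km³; 1.285×10^5 × (919/1000) = 1.181×10^5 km³ of water.
The Garane floating ice tongue is floating and already displaces its own weight of water, so its melt adds essentially nothing to sea level.
Total added water ≈ 1.181×10^14 m³ over 3.66×10^14 m² → Δh = 0.323 m.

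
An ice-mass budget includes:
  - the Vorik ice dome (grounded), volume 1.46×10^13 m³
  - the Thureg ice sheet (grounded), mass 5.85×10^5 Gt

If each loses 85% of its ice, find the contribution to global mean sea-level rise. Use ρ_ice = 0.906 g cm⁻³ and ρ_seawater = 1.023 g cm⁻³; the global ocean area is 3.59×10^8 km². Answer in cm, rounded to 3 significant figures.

Vorik: 0.85 × 1.46×10^13 m³ × (906/1023) = 1.099×10^13 m³ of water.
Thureg: 0.85 × 5.85×10^5 Gt = 4.972×10^17 kg; dividing by ρ_w = 1.023 g cm⁻³ = 1023 kg m⁻³ gives 4.861×10^14 m³ of water.
Total added water ≈ 4.971×10^14 m³ over 3.59×10^14 m² → Δh = 1.38 m = 138 cm.

≈ 138 cm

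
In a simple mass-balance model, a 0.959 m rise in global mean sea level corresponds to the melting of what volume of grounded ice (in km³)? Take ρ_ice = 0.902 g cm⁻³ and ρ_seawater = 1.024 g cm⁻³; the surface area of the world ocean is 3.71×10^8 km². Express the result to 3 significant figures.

Required water volume = Δh × A = 0.959 m × 3.71×10^14 m² = 3.558×10^14 m³ = 3.558×10^5 km³.
Ice volume = water volume × ρ_w/ρ_ice = 3.558×10^5 × 1024/902 = 4.04×10^5 km³.

≈ 4.04×10^5 km³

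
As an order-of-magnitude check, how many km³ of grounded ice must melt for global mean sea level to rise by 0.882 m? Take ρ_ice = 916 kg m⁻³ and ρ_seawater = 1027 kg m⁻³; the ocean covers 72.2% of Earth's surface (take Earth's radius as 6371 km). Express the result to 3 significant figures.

≈ 3.64×10^5 km³

Required water volume = Δh × A = 0.882 m × 3.68×10^14 m² = 3.248×10^14 m³ = 3.248×10^5 km³.
Ice volume = water volume × ρ_w/ρ_ice = 3.248×10^5 × 1027/916 = 3.64×10^5 km³.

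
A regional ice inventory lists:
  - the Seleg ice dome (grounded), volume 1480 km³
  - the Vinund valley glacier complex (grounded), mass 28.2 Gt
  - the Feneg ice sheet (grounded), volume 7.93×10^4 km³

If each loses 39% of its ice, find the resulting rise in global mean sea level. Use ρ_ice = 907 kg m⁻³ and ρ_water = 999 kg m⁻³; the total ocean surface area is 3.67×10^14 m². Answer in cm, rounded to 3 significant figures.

Seleg: 0.39 × 1480 km³ × (907/999) = 524.0 km³ of water.
Vinund: 0.39 × 28.2 Gt = 1.100×10^13 kg; dividing by ρ_w = 999 kg m⁻³ gives 1.101×10^10 m³ of water.
Feneg: 0.39 × 7.93×10^4 km³ × (907/999) = 2.808×10^4 km³ of water.
Total added water ≈ 2.861×10^13 m³ over 3.67×10^14 m² → Δh = 0.0780 m = 7.80 cm.

≈ 7.80 cm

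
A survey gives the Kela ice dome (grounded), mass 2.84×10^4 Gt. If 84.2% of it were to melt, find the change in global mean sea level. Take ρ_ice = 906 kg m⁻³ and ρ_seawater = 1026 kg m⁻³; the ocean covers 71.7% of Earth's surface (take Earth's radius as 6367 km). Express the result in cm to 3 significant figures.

≈ 6.38 cm

Kela: 0.842 × 2.84×10^4 Gt = 2.391×10^16 kg; dividing by ρ_w = 1026 kg m⁻³ gives 2.331×10^13 m³ of water.
Spread over 3.65×10^14 m² of ocean, Δh = 2.331×10^13 / 3.65×10^14 = 0.0638 m = 6.38 cm.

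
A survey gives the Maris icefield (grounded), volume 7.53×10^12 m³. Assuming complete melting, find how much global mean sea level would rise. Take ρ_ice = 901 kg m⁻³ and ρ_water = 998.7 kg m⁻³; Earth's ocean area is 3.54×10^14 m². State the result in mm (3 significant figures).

Maris: 7.53×10^12 m³ × (901/998.7) = 6.793×10^12 m³ of water.
Spread over 3.54×10^14 m² of ocean, Δh = 6.793×10^12 / 3.54×10^14 = 0.0192 m = 19.2 mm.

≈ 19.2 mm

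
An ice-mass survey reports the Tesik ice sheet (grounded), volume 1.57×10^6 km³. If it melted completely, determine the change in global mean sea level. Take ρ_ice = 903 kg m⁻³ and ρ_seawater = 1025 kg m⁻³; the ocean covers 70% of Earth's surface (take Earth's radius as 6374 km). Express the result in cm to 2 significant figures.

≈ 390 cm

Tesik: 1.57×10^6 km³ × (903/1025) = 1.383×10^6 km³ of water.
Spread over 3.57×10^14 m² of ocean, Δh = 1.383×10^15 / 3.57×10^14 = 3.87 m = 390 cm.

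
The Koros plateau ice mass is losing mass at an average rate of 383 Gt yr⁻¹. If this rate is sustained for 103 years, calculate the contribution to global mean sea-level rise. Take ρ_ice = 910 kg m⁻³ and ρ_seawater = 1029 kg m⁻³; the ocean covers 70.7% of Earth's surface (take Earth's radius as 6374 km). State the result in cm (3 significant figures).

Total mass lost = 383 Gt/yr × 103 yr = 3.945×10^4 Gt = 3.945×10^16 kg.
ρ_w = 1029 kg m⁻³, so water volume = 3.945×10^16 / 1029 = 3.834×10^13 m³.
Δh = 3.834×10^13 / 3.61×10^14 = 0.106 m = 10.6 cm.

≈ 10.6 cm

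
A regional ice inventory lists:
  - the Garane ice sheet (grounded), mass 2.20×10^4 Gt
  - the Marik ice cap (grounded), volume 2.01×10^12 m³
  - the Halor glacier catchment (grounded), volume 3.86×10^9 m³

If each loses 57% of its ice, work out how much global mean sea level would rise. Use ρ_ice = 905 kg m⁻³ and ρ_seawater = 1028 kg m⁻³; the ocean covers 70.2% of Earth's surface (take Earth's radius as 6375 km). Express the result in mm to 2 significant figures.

≈ 37 mm

Garane: 0.57 × 2.20×10^4 Gt = 1.254×10^16 kg; dividing by ρ_w = 1028 kg m⁻³ gives 1.220×10^13 m³ of water.
Marik: 0.57 × 2.01×10^12 m³ × (905/1028) = 1.009×10^12 m³ of water.
Halor: 0.57 × 3.86×10^9 m³ × (905/1028) = 1.937×10^9 m³ of water.
Total added water ≈ 1.321×10^13 m³ over 3.59×10^14 m² → Δh = 0.0368 m = 37 mm.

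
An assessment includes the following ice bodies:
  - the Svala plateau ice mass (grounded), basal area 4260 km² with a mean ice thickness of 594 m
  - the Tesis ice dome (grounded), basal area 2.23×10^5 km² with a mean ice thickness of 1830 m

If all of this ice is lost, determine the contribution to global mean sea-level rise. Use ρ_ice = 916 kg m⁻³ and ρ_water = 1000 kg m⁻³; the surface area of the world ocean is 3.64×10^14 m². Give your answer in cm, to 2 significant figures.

Svala: ice volume = 4260 km² × 594 m = 2530 km³; 2530 × (916/1000) = 2318 km³ of water.
Tesis: ice volume = 2.23×10^5 km² × 1830 m = 4.081×10^5 km³; 4.081×10^5 × (916/1000) = 3.738×10^5 km³ of water.
Total added water ≈ 3.761×10^14 m³ over 3.64×10^14 m² → Δh = 1.03 m = 100 cm.

≈ 100 cm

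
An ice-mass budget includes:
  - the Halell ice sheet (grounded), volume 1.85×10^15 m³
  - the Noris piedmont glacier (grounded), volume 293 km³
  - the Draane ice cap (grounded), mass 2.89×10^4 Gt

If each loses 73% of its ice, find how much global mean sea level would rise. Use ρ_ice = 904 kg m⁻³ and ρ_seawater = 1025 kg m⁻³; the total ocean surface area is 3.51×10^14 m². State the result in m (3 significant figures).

≈ 3.45 m

Halell: 0.73 × 1.85×10^15 m³ × (904/1025) = 1.191×10^15 m³ of water.
Noris: 0.73 × 293 km³ × (904/1025) = 188.6 km³ of water.
Draane: 0.73 × 2.89×10^4 Gt = 2.110×10^16 kg; dividing by ρ_w = 1025 kg m⁻³ gives 2.058×10^13 m³ of water.
Total added water ≈ 1.212×10^15 m³ over 3.51×10^14 m² → Δh = 3.45 m.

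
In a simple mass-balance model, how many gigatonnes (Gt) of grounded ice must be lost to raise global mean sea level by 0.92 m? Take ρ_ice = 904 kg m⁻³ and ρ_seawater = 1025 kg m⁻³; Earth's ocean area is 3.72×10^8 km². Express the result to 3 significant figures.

Required water volume = Δh × A = 0.92 m × 3.72×10^14 m² = 3.422×10^14 m³.
ρ_w = 1025 kg m⁻³, so the mass of water = 3.422×10^14 m³ × 1025 kg m⁻³ = 3.508×10^17 kg = 3.51×10^5 Gt (and the same mass of ice, by conservation).

≈ 3.51×10^5 Gt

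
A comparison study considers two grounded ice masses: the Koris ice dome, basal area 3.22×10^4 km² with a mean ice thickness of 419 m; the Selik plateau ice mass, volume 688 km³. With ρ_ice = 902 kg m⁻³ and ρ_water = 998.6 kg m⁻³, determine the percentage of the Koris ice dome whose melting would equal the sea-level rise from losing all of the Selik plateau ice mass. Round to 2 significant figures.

Equal sea-level rise means equal mass of meltwater, i.e. equal mass of ice lost.
Ice mass of Selik: 6.206×10^14 kg; ice mass of Koris: 1.217×10^16 kg.
Fraction required = 6.206×10^14 / 1.217×10^16 = 0.0510 → 5.1 %.

≈ 5.1 %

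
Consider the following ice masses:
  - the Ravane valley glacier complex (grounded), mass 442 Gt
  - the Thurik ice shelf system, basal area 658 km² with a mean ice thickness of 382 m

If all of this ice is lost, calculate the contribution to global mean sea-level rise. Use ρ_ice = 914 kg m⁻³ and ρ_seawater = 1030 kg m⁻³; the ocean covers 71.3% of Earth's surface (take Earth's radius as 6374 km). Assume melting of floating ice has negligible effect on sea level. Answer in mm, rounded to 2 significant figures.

≈ 1.2 mm

Ravane: 442 Gt = 4.420×10^14 kg; dividing by ρ_w = 1030 kg m⁻³ gives 4.291×10^11 m³ of water.
The Thurik ice shelf system is floating and already displaces its own weight of water, so its melt adds essentially nothing to sea level.
Total added water ≈ 4.291×10^11 m³ over 3.64×10^14 m² → Δh = 1.18×10^-3 m = 1.2 mm.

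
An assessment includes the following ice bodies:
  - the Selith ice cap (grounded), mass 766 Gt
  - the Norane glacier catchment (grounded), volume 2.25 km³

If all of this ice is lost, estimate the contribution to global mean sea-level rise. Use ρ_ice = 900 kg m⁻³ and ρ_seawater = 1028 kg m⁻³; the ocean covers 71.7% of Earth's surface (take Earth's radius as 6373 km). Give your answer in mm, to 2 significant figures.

Selith: 766 Gt = 7.660×10^14 kg; dividing by ρ_w = 1028 kg m⁻³ gives 7.451×10^11 m³ of water.
Norane: 2.25 km³ × (900/1028) = 1.970 km³ of water.
Total added water ≈ 7.471×10^11 m³ over 3.66×10^14 m² → Δh = 2.04×10^-3 m = 2.0 mm.

≈ 2.0 mm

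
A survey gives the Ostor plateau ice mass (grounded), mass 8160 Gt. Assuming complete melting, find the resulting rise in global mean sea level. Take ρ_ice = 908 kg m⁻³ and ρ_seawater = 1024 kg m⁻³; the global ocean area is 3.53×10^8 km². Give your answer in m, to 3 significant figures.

Ostor: 8160 Gt = 8.160×10^15 kg; dividing by ρ_w = 1024 kg m⁻³ gives 7.969×10^12 m³ of water.
Spread over 3.53×10^14 m² of ocean, Δh = 7.969×10^12 / 3.53×10^14 = 0.0226 m.

≈ 0.0226 m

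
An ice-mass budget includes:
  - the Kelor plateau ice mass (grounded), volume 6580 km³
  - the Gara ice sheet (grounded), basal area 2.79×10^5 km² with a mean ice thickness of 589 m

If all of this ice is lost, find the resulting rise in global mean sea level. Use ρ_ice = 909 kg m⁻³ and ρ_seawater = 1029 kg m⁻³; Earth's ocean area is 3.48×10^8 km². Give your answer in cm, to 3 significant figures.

Kelor: 6580 km³ × (909/1029) = 5813 km³ of water.
Gara: ice volume = 2.79×10^5 km² × 589 m = 1.643×10^5 km³; 1.643×10^5 × (909/1029) = 1.452×10^5 km³ of water.
Total added water ≈ 1.510×10^14 m³ over 3.48×10^14 m² → Δh = 0.434 m = 43.4 cm.

≈ 43.4 cm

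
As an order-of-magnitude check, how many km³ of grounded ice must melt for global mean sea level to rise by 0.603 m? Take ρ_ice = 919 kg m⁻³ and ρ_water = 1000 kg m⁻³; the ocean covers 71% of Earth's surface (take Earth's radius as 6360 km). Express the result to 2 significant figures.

Required water volume = Δh × A = 0.603 m × 3.61×10^14 m² = 2.176×10^14 m³ = 2.176×10^5 km³.
Ice volume = water volume × ρ_w/ρ_ice = 2.176×10^5 × 1000/919 = 2.4×10^5 km³.

≈ 2.4×10^5 km³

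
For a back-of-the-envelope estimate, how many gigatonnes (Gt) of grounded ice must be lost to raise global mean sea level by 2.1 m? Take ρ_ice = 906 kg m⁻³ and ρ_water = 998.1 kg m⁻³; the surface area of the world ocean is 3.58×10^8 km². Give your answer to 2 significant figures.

≈ 7.5×10^5 Gt

Required water volume = Δh × A = 2.1 m × 3.58×10^14 m² = 7.518×10^14 m³.
ρ_w = 998.1 kg m⁻³, so the mass of water = 7.518×10^14 m³ × 998.1 kg m⁻³ = 7.504×10^17 kg = 7.5×10^5 Gt (and the same mass of ice, by conservation).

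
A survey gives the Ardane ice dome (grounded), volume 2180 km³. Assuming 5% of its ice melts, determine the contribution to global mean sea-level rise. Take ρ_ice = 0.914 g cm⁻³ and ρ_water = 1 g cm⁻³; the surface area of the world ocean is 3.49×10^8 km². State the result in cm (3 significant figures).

Ardane: 0.05 × 2180 km³ × (914/1000) = 99.63 km³ of water.
Spread over 3.49×10^14 m² of ocean, Δh = 9.963×10^10 / 3.49×10^14 = 2.85×10^-4 m = 0.0285 cm.

≈ 0.0285 cm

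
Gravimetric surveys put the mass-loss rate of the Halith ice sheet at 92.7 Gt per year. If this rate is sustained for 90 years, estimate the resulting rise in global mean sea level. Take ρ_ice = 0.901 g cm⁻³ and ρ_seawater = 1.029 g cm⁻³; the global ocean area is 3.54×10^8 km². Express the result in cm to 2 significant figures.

Total mass lost = 92.7 Gt/yr × 90 yr = 8343 Gt = 8.343×10^15 kg.
ρ_w = 1.029 g cm⁻³ = 1029 kg m⁻³, so water volume = 8.343×10^15 / 1029 = 8.108×10^12 m³.
Δh = 8.108×10^12 / 3.54×10^14 = 0.0229 m = 2.3 cm.

≈ 2.3 cm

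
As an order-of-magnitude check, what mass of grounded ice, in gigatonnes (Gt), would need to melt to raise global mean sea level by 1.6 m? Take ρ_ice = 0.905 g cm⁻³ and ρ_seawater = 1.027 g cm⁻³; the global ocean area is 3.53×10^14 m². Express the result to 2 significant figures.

≈ 5.8×10^5 Gt

Required water volume = Δh × A = 1.6 m × 3.53×10^14 m² = 5.648×10^14 m³.
ρ_w = 1.027 g cm⁻³ = 1027 kg m⁻³, so the mass of water = 5.648×10^14 m³ × 1027 kg m⁻³ = 5.800×10^17 kg = 5.8×10^5 Gt (and the same mass of ice, by conservation).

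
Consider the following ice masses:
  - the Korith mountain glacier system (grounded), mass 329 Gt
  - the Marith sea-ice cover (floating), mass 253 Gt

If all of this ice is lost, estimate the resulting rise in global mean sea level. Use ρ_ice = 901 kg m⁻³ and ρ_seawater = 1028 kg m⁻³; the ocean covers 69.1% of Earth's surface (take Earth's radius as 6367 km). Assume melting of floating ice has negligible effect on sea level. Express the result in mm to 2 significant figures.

Korith: 329 Gt = 3.290×10^14 kg; dividing by ρ_w = 1028 kg m⁻³ gives 3.200×10^11 m³ of water.
The Marith sea-ice cover is floating and already displaces its own weight of water, so its melt adds essentially nothing to sea level.
Total added water ≈ 3.200×10^11 m³ over 3.52×10^14 m² → Δh = 9.09×10^-4 m = 0.91 mm.

≈ 0.91 mm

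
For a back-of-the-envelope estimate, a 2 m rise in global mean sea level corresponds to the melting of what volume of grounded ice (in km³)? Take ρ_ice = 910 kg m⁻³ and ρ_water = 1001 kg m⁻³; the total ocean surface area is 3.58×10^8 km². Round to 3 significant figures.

≈ 7.88×10^5 km³

Required water volume = Δh × A = 2 m × 3.58×10^14 m² = 7.160×10^14 m³ = 7.160×10^5 km³.
Ice volume = water volume × ρ_w/ρ_ice = 7.160×10^5 × 1001/910 = 7.88×10^5 km³.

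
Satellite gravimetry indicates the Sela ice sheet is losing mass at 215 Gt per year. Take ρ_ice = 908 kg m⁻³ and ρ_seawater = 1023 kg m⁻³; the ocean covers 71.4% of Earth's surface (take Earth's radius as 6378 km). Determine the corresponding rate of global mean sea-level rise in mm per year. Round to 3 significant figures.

ρ_w = 1023 kg m⁻³. Annual water volume added = 215 Gt / ρ_w = 2.150×10^14 kg / 1023 kg m⁻³ = 2.102×10^11 m³.
Δh per year = 2.102×10^11 / 3.65×10^14 = 5.76×10^-4 m = 0.576 mm.

≈ 0.576 mm/yr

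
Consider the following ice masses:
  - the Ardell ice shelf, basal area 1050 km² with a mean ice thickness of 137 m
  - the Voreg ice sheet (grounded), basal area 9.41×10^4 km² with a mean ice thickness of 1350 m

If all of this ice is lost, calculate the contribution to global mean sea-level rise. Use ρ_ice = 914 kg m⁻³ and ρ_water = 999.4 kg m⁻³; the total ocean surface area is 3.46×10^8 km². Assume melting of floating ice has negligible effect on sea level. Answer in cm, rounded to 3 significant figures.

≈ 33.6 cm

The Ardell ice shelf is floating and already displaces its own weight of water, so its melt adds essentially nothing to sea level.
Voreg: ice volume = 9.41×10^4 km² × 1350 m = 1.270×10^5 km³; 1.270×10^5 × (914/999.4) = 1.162×10^5 km³ of water.
Total added water ≈ 1.162×10^14 m³ over 3.46×10^14 m² → Δh = 0.336 m = 33.6 cm.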